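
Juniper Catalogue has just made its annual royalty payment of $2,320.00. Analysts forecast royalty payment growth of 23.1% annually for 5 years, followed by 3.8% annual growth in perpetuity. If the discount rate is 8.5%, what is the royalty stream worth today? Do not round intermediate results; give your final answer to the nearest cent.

$113535.18

D_1 = 2855.92000
D_2 = 3515.63752
D_3 = 4327.74979
D_4 = 5327.45999
D_5 = 6558.10325
Terminal value at year 5: TV = D_5×(1+g_2)/(r−g_2) = 6807.31117/0.047 = 144836.40784
P_0 = D_1/(1+r)^1 + D_2/(1+r)^2 + D_3/(1+r)^3 + D_4/(1+r)^4 + D_5/(1+r)^5 + TV/(1+r)^5
    = 2632.18433 + 2986.37688 + 3388.23036 + 3844.15813 + 4361.43655 + 96322.79016 = 113535.17640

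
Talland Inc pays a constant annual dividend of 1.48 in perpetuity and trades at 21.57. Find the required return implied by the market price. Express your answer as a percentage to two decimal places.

6.86%

P = C/r ⇒ r = C/P = 1.48/21.57 = 0.068614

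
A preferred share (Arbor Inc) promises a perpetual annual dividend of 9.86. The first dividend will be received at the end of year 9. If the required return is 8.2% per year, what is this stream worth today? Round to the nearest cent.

Value at end of year 8: C / r = 9.86 / 0.082 = 120.2439
Discount to today: PV = 120.2439 / (1 + 0.082)^8 = 120.2439 / 1.878530 = 64.01

64.01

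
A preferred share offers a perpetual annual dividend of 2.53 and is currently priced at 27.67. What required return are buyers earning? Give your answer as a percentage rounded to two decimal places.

9.14%

P = C/r ⇒ r = C/P = 2.53/27.67 = 0.091435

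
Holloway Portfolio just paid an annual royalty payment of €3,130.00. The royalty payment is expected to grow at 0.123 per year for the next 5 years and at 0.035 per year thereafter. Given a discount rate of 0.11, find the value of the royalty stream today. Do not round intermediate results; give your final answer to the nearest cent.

€61991.85

D_1 = 3514.99000
D_2 = 3947.33377
D_3 = 4432.85582
D_4 = 4978.09709
D_5 = 5590.40303
Terminal value at year 5: TV = D_5×(1+g_2)/(r−g_2) = 5786.06714/0.075 = 77147.56184
P_0 = D_1/(1+r)^1 + D_2/(1+r)^2 + D_3/(1+r)^3 + D_4/(1+r)^4 + D_5/(1+r)^5 + TV/(1+r)^5
    = 3166.65766 + 3203.74464 + 3241.26597 + 3279.22675 + 3317.63210 + 45783.32303 = 61991.85015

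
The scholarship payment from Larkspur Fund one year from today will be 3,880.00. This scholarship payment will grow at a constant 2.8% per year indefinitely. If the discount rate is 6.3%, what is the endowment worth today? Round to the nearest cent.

Growing perpetuity: P = D₁ / (r − g) = 3,880.0000 / (0.063 − 0.028) = 110,857.14

110857.14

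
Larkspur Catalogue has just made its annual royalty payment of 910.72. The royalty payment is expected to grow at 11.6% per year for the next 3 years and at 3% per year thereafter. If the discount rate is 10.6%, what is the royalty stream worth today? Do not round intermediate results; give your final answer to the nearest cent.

D_1 = 1016.36352
D_2 = 1134.26169
D_3 = 1265.83604
Terminal value at year 3: TV = D_3×(1+g_2)/(r−g_2) = 1303.81113/0.076 = 17155.40955
P_0 = D_1/(1+r)^1 + D_2/(1+r)^2 + D_3/(1+r)^3 + TV/(1+r)^3
    = 918.95436 + 927.26317 + 935.64710 + 12680.48047 = 15462.34510

15462.35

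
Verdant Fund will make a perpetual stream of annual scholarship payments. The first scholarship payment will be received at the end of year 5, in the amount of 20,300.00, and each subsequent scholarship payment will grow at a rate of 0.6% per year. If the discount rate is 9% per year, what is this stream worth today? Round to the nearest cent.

171202.76

Value at end of year 4: C₁ / (r − g) = 20,300.00 / (0.09 − 0.006) = 241,666.6667
Discount to today: PV = 241,666.6667 / (1 + 0.09)^4 = 241,666.6667 / 1.411582 = 171,202.76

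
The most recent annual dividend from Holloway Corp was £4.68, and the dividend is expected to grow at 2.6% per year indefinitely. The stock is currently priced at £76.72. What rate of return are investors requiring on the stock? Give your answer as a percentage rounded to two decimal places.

D₁ = £4.68 × 1.026 = £4.8017
P = D₁/(r − g) ⇒ r = D₁/P + g = £4.8017/£76.72 + 0.026 = 0.062587 + 0.026 = 0.088587

8.86%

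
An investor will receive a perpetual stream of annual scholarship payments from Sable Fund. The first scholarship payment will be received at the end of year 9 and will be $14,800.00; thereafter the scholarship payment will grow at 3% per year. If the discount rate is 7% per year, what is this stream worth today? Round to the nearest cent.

Value at end of year 8: C₁ / (r − g) = $14,800.00 / (0.07 − 0.03) = $370,000.0000
Discount to today: PV = $370,000.0000 / (1 + 0.07)^8 = $370,000.0000 / 1.718186 = $215,343.37

$215343.37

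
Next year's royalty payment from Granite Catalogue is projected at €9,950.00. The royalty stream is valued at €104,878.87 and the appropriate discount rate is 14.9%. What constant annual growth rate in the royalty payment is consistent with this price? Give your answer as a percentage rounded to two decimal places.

P = D₁/(r−g) ⇒ g = r − D₁/P = 0.149 − €9,950.00/€104,878.87 = 0.054129

5.41%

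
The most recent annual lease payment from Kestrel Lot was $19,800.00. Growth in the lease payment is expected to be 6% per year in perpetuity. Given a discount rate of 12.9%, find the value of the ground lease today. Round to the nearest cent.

D₁ = D₀ × (1 + g) = $19,800.00 × 1.06 = $20,988.0000
Growing perpetuity: P = D₁ / (r − g) = $20,988.0000 / (0.129 − 0.06) = $304,173.91

$304173.91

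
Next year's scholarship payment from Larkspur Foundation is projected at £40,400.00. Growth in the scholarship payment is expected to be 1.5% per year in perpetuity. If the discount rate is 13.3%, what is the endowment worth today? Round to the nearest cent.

Growing perpetuity: P = D₁ / (r − g) = £40,400.0000 / (0.133 − 0.015) = £342,372.88

£342372.88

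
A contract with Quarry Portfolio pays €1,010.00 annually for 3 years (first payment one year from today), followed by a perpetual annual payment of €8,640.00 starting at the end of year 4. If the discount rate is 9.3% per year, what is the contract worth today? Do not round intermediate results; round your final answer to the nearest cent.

PV of 3-year annuity: €1,010.00 × [1 − (1+0.093)^−3] / 0.093 = 2542.99984
Perpetuity value at year 3: €8,640.00 / 0.093 = 92903.22581
PV of perpetuity: 92903.22581 / (1+0.093)^3 = 71149.24699
Total PV = 2542.99984 + 71149.24699 = 73692.24683

€73692.25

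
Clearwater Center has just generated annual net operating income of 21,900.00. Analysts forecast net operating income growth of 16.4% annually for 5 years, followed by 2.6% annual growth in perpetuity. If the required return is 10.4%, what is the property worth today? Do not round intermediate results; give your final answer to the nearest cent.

D_1 = 25491.60000
D_2 = 29672.22240
D_3 = 34538.46687
D_4 = 40202.77544
D_5 = 46796.03061
Terminal value at year 5: TV = D_5×(1+g_2)/(r−g_2) = 48012.72741/0.078 = 615547.78730
P_0 = D_1/(1+r)^1 + D_2/(1+r)^2 + D_3/(1+r)^3 + D_4/(1+r)^4 + D_5/(1+r)^5 + TV/(1+r)^5
    = 23090.21739 + 24345.12051 + 25668.22489 + 27063.23711 + 28534.06521 + 375332.70394 = 504033.56905

504033.57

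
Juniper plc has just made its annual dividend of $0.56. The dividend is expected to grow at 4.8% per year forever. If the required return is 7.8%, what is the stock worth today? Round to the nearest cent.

D₁ = D₀ × (1 + g) = $0.56 × 1.048 = $0.5869
Growing perpetuity: P = D₁ / (r − g) = $0.5869 / (0.078 − 0.048) = $19.56

$19.56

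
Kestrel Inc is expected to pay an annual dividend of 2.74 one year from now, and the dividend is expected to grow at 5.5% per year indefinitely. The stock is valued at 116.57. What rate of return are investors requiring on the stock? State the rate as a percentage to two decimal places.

7.85%

P = D₁/(r − g) ⇒ r = D₁/P + g = 2.7400/116.57 + 0.055 = 0.023505 + 0.055 = 0.078505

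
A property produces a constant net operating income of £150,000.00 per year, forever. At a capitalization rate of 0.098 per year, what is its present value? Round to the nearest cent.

Level perpetuity: PV = C / r = £150,000.00 / 0.098 = £1,530,612.24

£1530612.24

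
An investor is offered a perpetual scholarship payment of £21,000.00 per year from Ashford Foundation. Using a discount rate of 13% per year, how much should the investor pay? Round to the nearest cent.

Level perpetuity: PV = C / r = £21,000.00 / 0.13 = £161,538.46

£161538.46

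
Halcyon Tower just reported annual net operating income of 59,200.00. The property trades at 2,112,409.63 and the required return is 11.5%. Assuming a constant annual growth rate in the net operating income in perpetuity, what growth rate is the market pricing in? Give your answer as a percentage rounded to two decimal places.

P = D₀(1+g)/(r−g) ⇒ P(r−g) = D₀(1+g) ⇒ g(P+D₀) = P·r − D₀
g = (P·r − D₀)/(P + D₀) = (2,112,409.63×0.115 − 59,200.00) / (2,112,409.63 + 59,200.00) = 0.084604

8.46%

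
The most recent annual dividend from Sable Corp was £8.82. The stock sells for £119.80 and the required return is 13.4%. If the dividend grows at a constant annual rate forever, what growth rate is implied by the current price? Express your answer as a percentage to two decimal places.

5.62%

P = D₀(1+g)/(r−g) ⇒ P(r−g) = D₀(1+g) ⇒ g(P+D₀) = P·r − D₀
g = (P·r − D₀)/(P + D₀) = (£119.80×0.134 − £8.82) / (£119.80 + £8.82) = 0.056237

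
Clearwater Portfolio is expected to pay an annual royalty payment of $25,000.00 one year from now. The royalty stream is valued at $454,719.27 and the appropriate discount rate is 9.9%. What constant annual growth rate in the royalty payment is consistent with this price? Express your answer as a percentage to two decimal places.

P = D₁/(r−g) ⇒ g = r − D₁/P = 0.099 − $25,000.00/$454,719.27 = 0.044021

4.40%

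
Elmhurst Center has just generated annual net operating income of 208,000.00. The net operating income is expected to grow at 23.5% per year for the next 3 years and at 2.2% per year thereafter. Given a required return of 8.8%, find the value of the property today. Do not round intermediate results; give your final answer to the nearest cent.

D_1 = 256880.00000
D_2 = 317246.80000
D_3 = 391799.79800
Terminal value at year 3: TV = D_3×(1+g_2)/(r−g_2) = 400419.39356/0.066 = 6066960.50842
P_0 = D_1/(1+r)^1 + D_2/(1+r)^2 + D_3/(1+r)^3 + TV/(1+r)^3
    = 236102.94118 + 268002.87900 + 304212.82681 + 4710689.53025 = 5519008.17724

5519008.18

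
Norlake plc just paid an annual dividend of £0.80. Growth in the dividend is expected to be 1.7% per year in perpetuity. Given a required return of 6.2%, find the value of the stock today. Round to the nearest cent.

£18.08

D₁ = D₀ × (1 + g) = £0.80 × 1.017 = £0.8136
Growing perpetuity: P = D₁ / (r − g) = £0.8136 / (0.062 − 0.017) = £18.08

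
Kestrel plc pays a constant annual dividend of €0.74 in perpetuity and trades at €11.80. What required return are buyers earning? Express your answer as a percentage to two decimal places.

P = C/r ⇒ r = C/P = €0.74/€11.80 = 0.062712

6.27%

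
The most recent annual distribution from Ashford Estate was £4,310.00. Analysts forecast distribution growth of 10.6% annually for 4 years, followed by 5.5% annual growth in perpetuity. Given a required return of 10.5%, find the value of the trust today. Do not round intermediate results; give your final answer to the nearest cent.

£108549.69

D_1 = 4766.86000
D_2 = 5272.14716
D_3 = 5830.99476
D_4 = 6449.08020
Terminal value at year 4: TV = D_4×(1+g_2)/(r−g_2) = 6803.77961/0.05 = 136075.59229
P_0 = D_1/(1+r)^1 + D_2/(1+r)^2 + D_3/(1+r)^3 + D_4/(1+r)^4 + TV/(1+r)^4
    = 4313.90045 + 4317.80443 + 4321.71195 + 4325.62300 + 91270.64534 = 108549.68517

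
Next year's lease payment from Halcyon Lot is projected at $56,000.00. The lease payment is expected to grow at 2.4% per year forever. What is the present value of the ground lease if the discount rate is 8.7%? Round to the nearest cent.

Growing perpetuity: P = D₁ / (r − g) = $56,000.0000 / (0.087 − 0.024) = $888,888.89

$888888.89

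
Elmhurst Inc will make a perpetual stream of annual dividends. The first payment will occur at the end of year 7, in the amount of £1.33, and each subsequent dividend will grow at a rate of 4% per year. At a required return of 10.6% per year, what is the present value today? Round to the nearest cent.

£11.01

Value at end of year 6: C₁ / (r − g) = £1.33 / (0.106 − 0.04) = £20.1515
Discount to today: PV = £20.1515 / (1 + 0.106)^6 = £20.1515 / 1.830336 = £11.01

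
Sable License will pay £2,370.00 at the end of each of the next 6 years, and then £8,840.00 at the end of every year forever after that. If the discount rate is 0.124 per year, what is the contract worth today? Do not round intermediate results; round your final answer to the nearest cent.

£44988.16

PV of 6-year annuity: £2,370.00 × [1 − (1+0.124)^−6] / 0.124 = 9634.63939
Perpetuity value at year 6: £8,840.00 / 0.124 = 71290.32258
PV of perpetuity: 71290.32258 / (1+0.124)^6 = 35353.52418
Total PV = 9634.63939 + 35353.52418 = 44988.16357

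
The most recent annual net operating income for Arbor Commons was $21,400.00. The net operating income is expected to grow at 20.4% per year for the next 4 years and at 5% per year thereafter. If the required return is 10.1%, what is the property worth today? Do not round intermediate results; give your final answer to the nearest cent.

D_1 = 25765.60000
D_2 = 31021.78240
D_3 = 37350.22601
D_4 = 44969.67212
Terminal value at year 4: TV = D_4×(1+g_2)/(r−g_2) = 47218.15572/0.051 = 925846.19061
P_0 = D_1/(1+r)^1 + D_2/(1+r)^2 + D_3/(1+r)^3 + D_4/(1+r)^4 + TV/(1+r)^4
    = 23401.99818 + 25591.28593 + 27985.38444 + 30603.45401 + 630071.11190 = 737653.23445

$737653.23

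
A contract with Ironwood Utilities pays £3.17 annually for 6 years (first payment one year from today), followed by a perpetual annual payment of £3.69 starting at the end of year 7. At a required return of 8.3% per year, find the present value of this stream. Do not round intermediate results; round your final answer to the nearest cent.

PV of 6-year annuity: £3.17 × [1 − (1+0.083)^−6] / 0.083 = 14.52211
Perpetuity value at year 6: £3.69 / 0.083 = 44.45783
PV of perpetuity: 44.45783 / (1+0.083)^6 = 27.55355
Total PV = 14.52211 + 27.55355 = 42.07566

£42.08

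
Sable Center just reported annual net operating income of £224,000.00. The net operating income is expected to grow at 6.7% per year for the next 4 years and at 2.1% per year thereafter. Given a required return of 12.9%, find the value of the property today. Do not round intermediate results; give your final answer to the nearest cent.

D_1 = 239008.00000
D_2 = 255021.53600
D_3 = 272107.97891
D_4 = 290339.21350
Terminal value at year 4: TV = D_4×(1+g_2)/(r−g_2) = 296436.33698/0.108 = 2744780.89799
P_0 = D_1/(1+r)^1 + D_2/(1+r)^2 + D_3/(1+r)^3 + D_4/(1+r)^4 + TV/(1+r)^4
    = 211698.84854 + 200073.22532 + 189086.03314 + 178702.21202 + 1689397.76359 = 2468958.08261

£2468958.08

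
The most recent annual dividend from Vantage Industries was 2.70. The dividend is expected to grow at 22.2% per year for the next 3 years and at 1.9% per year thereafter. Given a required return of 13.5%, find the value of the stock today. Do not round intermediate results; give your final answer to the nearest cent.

D_1 = 3.29940
D_2 = 4.03187
D_3 = 4.92694
Terminal value at year 3: TV = D_3×(1+g_2)/(r−g_2) = 5.02055/0.116 = 43.28063
P_0 = D_1/(1+r)^1 + D_2/(1+r)^2 + D_3/(1+r)^3 + TV/(1+r)^3
    = 2.90696 + 3.12978 + 3.36969 + 29.60097 = 39.00741

39.01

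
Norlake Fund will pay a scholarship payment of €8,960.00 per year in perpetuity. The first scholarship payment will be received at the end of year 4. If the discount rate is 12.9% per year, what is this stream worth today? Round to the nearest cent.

Value at end of year 3: C / r = €8,960.00 / 0.129 = €69,457.3643
Discount to today: PV = €69,457.3643 / (1 + 0.129)^3 = €69,457.3643 / 1.439070 = €48,265.46

€48265.46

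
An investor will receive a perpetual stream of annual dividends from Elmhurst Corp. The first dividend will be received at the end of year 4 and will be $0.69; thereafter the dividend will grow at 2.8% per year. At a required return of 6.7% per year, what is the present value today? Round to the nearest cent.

$14.56

Value at end of year 3: C₁ / (r − g) = $0.69 / (0.067 − 0.028) = $17.6923
Discount to today: PV = $17.6923 / (1 + 0.067)^3 = $17.6923 / 1.214768 = $14.56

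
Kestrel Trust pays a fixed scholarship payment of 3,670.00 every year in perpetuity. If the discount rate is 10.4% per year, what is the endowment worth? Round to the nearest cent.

Level perpetuity: PV = C / r = 3,670.00 / 0.104 = 35,288.46

35288.46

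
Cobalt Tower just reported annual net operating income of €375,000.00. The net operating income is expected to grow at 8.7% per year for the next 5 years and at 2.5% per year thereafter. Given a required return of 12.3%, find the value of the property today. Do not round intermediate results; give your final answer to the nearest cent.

€5034764.01

D_1 = 407625.00000
D_2 = 443088.37500
D_3 = 481637.06363
D_4 = 523539.48816
D_5 = 569087.42363
Terminal value at year 5: TV = D_5×(1+g_2)/(r−g_2) = 583314.60922/0.098 = 5952189.89001
P_0 = D_1/(1+r)^1 + D_2/(1+r)^2 + D_3/(1+r)^3 + D_4/(1+r)^4 + D_5/(1+r)^5 + TV/(1+r)^5
    = 362978.62867 + 351342.62633 + 340079.63920 + 329177.70954 + 318625.26293 + 3332560.14795 = 5034764.01461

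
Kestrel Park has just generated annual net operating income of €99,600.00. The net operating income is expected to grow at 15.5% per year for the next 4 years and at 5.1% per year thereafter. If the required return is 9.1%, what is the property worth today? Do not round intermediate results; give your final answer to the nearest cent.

D_1 = 115038.00000
D_2 = 132868.89000
D_3 = 153463.56795
D_4 = 177250.42098
Terminal value at year 4: TV = D_4×(1+g_2)/(r−g_2) = 186290.19245/0.04 = 4657254.81131
P_0 = D_1/(1+r)^1 + D_2/(1+r)^2 + D_3/(1+r)^3 + D_4/(1+r)^4 + TV/(1+r)^4
    = 105442.71311 + 111628.17015 + 118176.47711 + 125108.91940 + 3287236.85720 = 3747593.13697

€3747593.14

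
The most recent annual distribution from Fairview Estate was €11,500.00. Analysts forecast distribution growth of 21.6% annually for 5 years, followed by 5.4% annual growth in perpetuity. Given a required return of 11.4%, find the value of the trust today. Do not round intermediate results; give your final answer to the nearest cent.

€388421.11

D_1 = 13984.00000
D_2 = 17004.54400
D_3 = 20677.52550
D_4 = 25143.87101
D_5 = 30574.94715
Terminal value at year 5: TV = D_5×(1+g_2)/(r−g_2) = 32225.99430/0.06 = 537099.90496
P_0 = D_1/(1+r)^1 + D_2/(1+r)^2 + D_3/(1+r)^3 + D_4/(1+r)^4 + D_5/(1+r)^5 + TV/(1+r)^5
    = 12552.96230 + 13702.33587 + 14956.94831 + 16326.43549 + 17821.31558 + 313061.11042 = 388421.10797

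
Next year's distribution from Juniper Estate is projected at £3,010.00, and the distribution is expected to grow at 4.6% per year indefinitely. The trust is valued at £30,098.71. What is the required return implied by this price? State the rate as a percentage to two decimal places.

14.60%

P = D₁/(r − g) ⇒ r = D₁/P + g = £3,010.0000/£30,098.71 + 0.046 = 0.100004 + 0.046 = 0.146004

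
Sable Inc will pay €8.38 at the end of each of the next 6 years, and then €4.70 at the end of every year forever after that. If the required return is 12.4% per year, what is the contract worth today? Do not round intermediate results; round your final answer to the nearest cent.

€52.86

PV of 6-year annuity: €8.38 × [1 − (1+0.124)^−6] / 0.124 = 34.06678
Perpetuity value at year 6: €4.70 / 0.124 = 37.90323
PV of perpetuity: 37.90323 / (1+0.124)^6 = 18.79656
Total PV = 34.06678 + 18.79656 = 52.86334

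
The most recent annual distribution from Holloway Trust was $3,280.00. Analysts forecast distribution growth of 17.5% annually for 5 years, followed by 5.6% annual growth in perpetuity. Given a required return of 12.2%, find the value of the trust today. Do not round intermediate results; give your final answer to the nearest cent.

$84978.38

D_1 = 3854.00000
D_2 = 4528.45000
D_3 = 5320.92875
D_4 = 6252.09128
D_5 = 7346.20726
Terminal value at year 5: TV = D_5×(1+g_2)/(r−g_2) = 7757.59486/0.066 = 117539.31609
P_0 = D_1/(1+r)^1 + D_2/(1+r)^2 + D_3/(1+r)^3 + D_4/(1+r)^4 + D_5/(1+r)^5 + TV/(1+r)^5
    = 3434.93761 + 3597.19402 + 3767.11495 + 3945.06245 + 4131.41567 + 66102.65068 = 84978.37538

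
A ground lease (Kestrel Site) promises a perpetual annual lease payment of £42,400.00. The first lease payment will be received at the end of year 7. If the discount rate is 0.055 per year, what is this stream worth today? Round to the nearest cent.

Value at end of year 6: C / r = £42,400.00 / 0.055 = £770,909.0909
Discount to today: PV = £770,909.0909 / (1 + 0.055)^6 = £770,909.0909 / 1.378843 = £559,098.61

£559098.61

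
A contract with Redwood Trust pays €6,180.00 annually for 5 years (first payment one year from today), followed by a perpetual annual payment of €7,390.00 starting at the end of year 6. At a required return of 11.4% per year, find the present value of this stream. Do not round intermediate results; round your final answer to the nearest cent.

€60397.16

PV of 5-year annuity: €6,180.00 × [1 − (1+0.114)^−5] / 0.114 = 22612.66639
Perpetuity value at year 5: €7,390.00 / 0.114 = 64824.56140
PV of perpetuity: 64824.56140 / (1+0.114)^5 = 37784.49593
Total PV = 22612.66639 + 37784.49593 = 60397.16232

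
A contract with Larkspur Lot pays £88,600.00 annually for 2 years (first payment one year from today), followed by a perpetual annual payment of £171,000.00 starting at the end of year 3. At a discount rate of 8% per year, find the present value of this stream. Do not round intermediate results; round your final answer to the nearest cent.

£1990558.98

PV of 2-year annuity: £88,600.00 × [1 − (1+0.08)^−2] / 0.08 = 157997.25652
Perpetuity value at year 2: £171,000.00 / 0.08 = 2137500.00000
PV of perpetuity: 2137500.00000 / (1+0.08)^2 = 1832561.72840
Total PV = 157997.25652 + 1832561.72840 = 1990558.98491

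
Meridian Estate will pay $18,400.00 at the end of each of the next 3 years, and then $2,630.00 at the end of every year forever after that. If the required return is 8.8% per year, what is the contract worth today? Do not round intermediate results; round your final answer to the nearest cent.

$69947.60

PV of 3-year annuity: $18,400.00 × [1 − (1+0.088)^−3] / 0.088 = 46742.34016
Perpetuity value at year 3: $2,630.00 / 0.088 = 29886.36364
PV of perpetuity: 29886.36364 / (1+0.088)^3 = 23205.25741
Total PV = 46742.34016 + 23205.25741 = 69947.59756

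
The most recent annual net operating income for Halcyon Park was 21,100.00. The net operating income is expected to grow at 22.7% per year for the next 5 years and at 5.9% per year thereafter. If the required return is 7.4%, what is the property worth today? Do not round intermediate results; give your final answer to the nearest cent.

3059389.94

D_1 = 25889.70000
D_2 = 31766.66190
D_3 = 38977.69415
D_4 = 47825.63072
D_5 = 58682.04890
Terminal value at year 5: TV = D_5×(1+g_2)/(r−g_2) = 62144.28978/0.015 = 4142952.65219
P_0 = D_1/(1+r)^1 + D_2/(1+r)^2 + D_3/(1+r)^3 + D_4/(1+r)^4 + D_5/(1+r)^5 + TV/(1+r)^5
    = 24105.86592 + 27539.94179 + 31463.22959 + 35945.42152 + 41066.13799 + 2899269.34199 = 3059389.93880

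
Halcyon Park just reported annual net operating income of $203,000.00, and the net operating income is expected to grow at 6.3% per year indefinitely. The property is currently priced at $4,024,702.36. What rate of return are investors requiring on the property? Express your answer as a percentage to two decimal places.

11.66%

D₁ = $203,000.00 × 1.063 = $215,789.0000
P = D₁/(r − g) ⇒ r = D₁/P + g = $215,789.0000/$4,024,702.36 + 0.063 = 0.053616 + 0.063 = 0.116616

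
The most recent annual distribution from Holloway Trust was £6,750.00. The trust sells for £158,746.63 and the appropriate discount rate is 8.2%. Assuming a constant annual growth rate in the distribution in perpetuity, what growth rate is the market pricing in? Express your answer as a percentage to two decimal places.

P = D₀(1+g)/(r−g) ⇒ P(r−g) = D₀(1+g) ⇒ g(P+D₀) = P·r − D₀
g = (P·r − D₀)/(P + D₀) = (£158,746.63×0.082 − £6,750.00) / (£158,746.63 + £6,750.00) = 0.037869

3.79%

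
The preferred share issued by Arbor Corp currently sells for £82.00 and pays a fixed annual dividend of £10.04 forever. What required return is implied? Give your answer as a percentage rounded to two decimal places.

P = C/r ⇒ r = C/P = £10.04/£82.00 = 0.122439

12.24%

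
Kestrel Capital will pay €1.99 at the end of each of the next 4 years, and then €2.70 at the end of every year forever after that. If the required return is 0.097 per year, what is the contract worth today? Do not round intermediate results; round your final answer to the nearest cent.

€25.57

PV of 4-year annuity: €1.99 × [1 − (1+0.097)^−4] / 0.097 = 6.34922
Perpetuity value at year 4: €2.70 / 0.097 = 27.83505
PV of perpetuity: 27.83505 / (1+0.097)^4 = 19.22054
Total PV = 6.34922 + 19.22054 = 25.56975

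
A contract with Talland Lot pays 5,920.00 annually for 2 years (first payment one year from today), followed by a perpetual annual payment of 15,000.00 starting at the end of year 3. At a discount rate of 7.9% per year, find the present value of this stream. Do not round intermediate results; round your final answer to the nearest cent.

173659.15

PV of 2-year annuity: 5,920.00 × [1 − (1+0.079)^−2] / 0.079 = 10571.41949
Perpetuity value at year 2: 15,000.00 / 0.079 = 189873.41772
PV of perpetuity: 189873.41772 / (1+0.079)^2 = 163087.72644
Total PV = 10571.41949 + 163087.72644 = 173659.14593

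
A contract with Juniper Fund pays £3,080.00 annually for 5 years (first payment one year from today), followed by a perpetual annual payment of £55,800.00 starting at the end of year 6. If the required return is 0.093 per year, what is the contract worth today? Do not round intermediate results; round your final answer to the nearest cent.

£396523.90

PV of 5-year annuity: £3,080.00 × [1 − (1+0.093)^−5] / 0.093 = 11887.45029
Perpetuity value at year 5: £55,800.00 / 0.093 = 600000.00000
PV of perpetuity: 600000.00000 / (1+0.093)^5 = 384636.45261
Total PV = 11887.45029 + 384636.45261 = 396523.90290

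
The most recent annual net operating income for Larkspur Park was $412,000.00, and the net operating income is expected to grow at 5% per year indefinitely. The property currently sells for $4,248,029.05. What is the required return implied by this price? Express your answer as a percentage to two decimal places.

15.18%

D₁ = $412,000.00 × 1.05 = $432,600.0000
P = D₁/(r − g) ⇒ r = D₁/P + g = $432,600.0000/$4,248,029.05 + 0.05 = 0.101835 + 0.05 = 0.151835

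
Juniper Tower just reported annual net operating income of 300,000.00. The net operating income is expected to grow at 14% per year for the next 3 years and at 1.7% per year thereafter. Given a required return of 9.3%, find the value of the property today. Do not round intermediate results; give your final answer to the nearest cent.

D_1 = 342000.00000
D_2 = 389880.00000
D_3 = 444463.20000
Terminal value at year 3: TV = D_3×(1+g_2)/(r−g_2) = 452019.07440/0.076 = 5947619.40000
P_0 = D_1/(1+r)^1 + D_2/(1+r)^2 + D_3/(1+r)^3 + TV/(1+r)^3
    = 312900.27447 + 326355.27255 + 340388.84786 + 4554940.24043 = 5534584.63532

5534584.64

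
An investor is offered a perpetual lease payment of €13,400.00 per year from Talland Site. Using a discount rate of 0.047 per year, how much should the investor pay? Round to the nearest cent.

€285106.38

Level perpetuity: PV = C / r = €13,400.00 / 0.047 = €285,106.38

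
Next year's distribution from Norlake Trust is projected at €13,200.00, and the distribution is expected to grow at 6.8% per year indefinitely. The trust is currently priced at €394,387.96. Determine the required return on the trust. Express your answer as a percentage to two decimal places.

10.15%

P = D₁/(r − g) ⇒ r = D₁/P + g = €13,200.0000/€394,387.96 + 0.068 = 0.033470 + 0.068 = 0.101470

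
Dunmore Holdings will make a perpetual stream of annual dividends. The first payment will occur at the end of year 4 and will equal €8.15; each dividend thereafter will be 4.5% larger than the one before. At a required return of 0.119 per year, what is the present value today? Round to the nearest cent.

€78.60

Value at end of year 3: C₁ / (r − g) = €8.15 / (0.119 − 0.045) = €110.1351
Discount to today: PV = €110.1351 / (1 + 0.119)^3 = €110.1351 / 1.401168 = €78.60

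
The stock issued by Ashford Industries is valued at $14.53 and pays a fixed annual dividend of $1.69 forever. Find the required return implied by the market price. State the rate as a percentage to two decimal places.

P = C/r ⇒ r = C/P = $1.69/$14.53 = 0.116311

11.63%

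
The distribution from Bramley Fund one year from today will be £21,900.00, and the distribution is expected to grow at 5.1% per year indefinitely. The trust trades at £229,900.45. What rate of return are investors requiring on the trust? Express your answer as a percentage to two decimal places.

14.63%

P = D₁/(r − g) ⇒ r = D₁/P + g = £21,900.0000/£229,900.45 + 0.051 = 0.095259 + 0.051 = 0.146259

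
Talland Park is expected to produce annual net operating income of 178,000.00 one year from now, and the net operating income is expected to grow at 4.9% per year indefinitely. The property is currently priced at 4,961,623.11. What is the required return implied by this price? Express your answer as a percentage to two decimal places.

8.49%

P = D₁/(r − g) ⇒ r = D₁/P + g = 178,000.0000/4,961,623.11 + 0.049 = 0.035875 + 0.049 = 0.084875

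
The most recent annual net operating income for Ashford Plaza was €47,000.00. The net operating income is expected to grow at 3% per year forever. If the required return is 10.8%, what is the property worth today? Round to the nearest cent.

€620641.03

D₁ = D₀ × (1 + g) = €47,000.00 × 1.03 = €48,410.0000
Growing perpetuity: P = D₁ / (r − g) = €48,410.0000 / (0.108 − 0.03) = €620,641.03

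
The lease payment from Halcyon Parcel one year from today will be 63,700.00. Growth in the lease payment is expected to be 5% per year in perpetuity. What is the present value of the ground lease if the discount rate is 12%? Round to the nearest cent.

910000.00

Growing perpetuity: P = D₁ / (r − g) = 63,700.0000 / (0.12 − 0.05) = 910,000.00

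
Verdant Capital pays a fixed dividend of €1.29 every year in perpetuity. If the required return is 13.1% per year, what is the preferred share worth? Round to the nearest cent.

€9.85

Level perpetuity: PV = C / r = €1.29 / 0.131 = €9.85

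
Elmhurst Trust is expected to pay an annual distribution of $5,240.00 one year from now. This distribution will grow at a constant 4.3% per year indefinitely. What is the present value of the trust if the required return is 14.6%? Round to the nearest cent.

$50873.79

Growing perpetuity: P = D₁ / (r − g) = $5,240.0000 / (0.146 − 0.043) = $50,873.79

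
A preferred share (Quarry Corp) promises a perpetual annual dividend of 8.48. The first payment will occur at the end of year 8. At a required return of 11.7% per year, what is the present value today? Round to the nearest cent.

33.41

Value at end of year 7: C / r = 8.48 / 0.117 = 72.4786
Discount to today: PV = 72.4786 / (1 + 0.117)^7 = 72.4786 / 2.169563 = 33.41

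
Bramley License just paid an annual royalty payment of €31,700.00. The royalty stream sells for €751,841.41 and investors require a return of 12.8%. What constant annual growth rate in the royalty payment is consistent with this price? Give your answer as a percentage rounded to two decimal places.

8.24%

P = D₀(1+g)/(r−g) ⇒ P(r−g) = D₀(1+g) ⇒ g(P+D₀) = P·r − D₀
g = (P·r − D₀)/(P + D₀) = (€751,841.41×0.128 − €31,700.00) / (€751,841.41 + €31,700.00) = 0.082364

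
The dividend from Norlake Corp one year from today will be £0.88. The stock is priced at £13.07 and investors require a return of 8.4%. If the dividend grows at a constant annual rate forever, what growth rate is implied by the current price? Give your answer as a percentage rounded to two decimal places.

P = D₁/(r−g) ⇒ g = r − D₁/P = 0.084 − £0.88/£13.07 = 0.016670

1.67%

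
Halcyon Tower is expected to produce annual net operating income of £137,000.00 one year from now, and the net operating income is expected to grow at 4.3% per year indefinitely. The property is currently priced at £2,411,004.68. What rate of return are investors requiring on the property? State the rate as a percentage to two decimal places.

9.98%

P = D₁/(r − g) ⇒ r = D₁/P + g = £137,000.0000/£2,411,004.68 + 0.043 = 0.056823 + 0.043 = 0.099823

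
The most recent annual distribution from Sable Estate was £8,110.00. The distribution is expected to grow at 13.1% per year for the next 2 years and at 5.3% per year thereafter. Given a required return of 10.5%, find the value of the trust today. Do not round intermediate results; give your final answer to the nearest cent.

D_1 = 9172.41000
D_2 = 10373.99571
Terminal value at year 2: TV = D_2×(1+g_2)/(r−g_2) = 10923.81748/0.052 = 210073.41313
P_0 = D_1/(1+r)^1 + D_2/(1+r)^2 + TV/(1+r)^2
    = 8300.82353 + 8496.13702 + 172046.77474 = 188843.73529

£188843.74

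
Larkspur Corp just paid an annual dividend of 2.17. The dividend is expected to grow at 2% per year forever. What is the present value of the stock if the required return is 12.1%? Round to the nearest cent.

21.91

D₁ = D₀ × (1 + g) = 2.17 × 1.02 = 2.2134
Growing perpetuity: P = D₁ / (r − g) = 2.2134 / (0.121 − 0.02) = 21.91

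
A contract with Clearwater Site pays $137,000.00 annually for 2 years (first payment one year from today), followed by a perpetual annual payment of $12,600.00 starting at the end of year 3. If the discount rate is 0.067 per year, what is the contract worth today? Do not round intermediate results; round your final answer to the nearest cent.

$413915.90

PV of 2-year annuity: $137,000.00 × [1 − (1+0.067)^−2] / 0.067 = 248732.31098
Perpetuity value at year 2: $12,600.00 / 0.067 = 188059.70149
PV of perpetuity: 188059.70149 / (1+0.067)^2 = 165183.59114
Total PV = 248732.31098 + 165183.59114 = 413915.90212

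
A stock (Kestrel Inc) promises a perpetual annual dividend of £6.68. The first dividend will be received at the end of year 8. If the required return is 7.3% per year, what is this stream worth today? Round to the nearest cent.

Value at end of year 7: C / r = £6.68 / 0.073 = £91.5068
Discount to today: PV = £91.5068 / (1 + 0.073)^7 = £91.5068 / 1.637563 = £55.88

£55.88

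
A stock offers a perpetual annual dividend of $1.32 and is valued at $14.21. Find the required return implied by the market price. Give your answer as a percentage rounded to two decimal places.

P = C/r ⇒ r = C/P = $1.32/$14.21 = 0.092892

9.29%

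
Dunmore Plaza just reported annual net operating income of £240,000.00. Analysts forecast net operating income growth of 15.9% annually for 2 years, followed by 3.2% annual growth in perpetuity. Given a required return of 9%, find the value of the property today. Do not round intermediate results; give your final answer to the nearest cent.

D_1 = 278160.00000
D_2 = 322387.44000
Terminal value at year 2: TV = D_2×(1+g_2)/(r−g_2) = 332703.83808/0.058 = 5736273.07034
P_0 = D_1/(1+r)^1 + D_2/(1+r)^2 + TV/(1+r)^2
    = 255192.66055 + 271347.05833 + 4828106.27922 = 5354645.99810

£5354646.00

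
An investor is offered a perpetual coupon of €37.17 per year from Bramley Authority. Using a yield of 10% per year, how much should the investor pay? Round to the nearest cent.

€371.70

Level perpetuity: PV = C / r = €37.17 / 0.1 = €371.70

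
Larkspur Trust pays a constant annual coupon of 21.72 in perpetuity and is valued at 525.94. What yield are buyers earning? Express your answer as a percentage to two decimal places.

4.13%

P = C/r ⇒ r = C/P = 21.72/525.94 = 0.041297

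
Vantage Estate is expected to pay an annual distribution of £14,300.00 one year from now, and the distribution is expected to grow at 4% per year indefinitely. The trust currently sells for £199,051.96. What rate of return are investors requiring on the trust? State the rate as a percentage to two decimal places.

P = D₁/(r − g) ⇒ r = D₁/P + g = £14,300.0000/£199,051.96 + 0.04 = 0.071841 + 0.04 = 0.111841

11.18%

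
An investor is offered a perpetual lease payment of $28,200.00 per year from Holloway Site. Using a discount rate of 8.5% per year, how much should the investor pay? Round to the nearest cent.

$331764.71

Level perpetuity: PV = C / r = $28,200.00 / 0.085 = $331,764.71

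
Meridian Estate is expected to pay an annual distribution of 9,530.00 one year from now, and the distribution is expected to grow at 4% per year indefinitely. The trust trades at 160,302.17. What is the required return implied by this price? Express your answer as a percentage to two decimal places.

9.95%

P = D₁/(r − g) ⇒ r = D₁/P + g = 9,530.0000/160,302.17 + 0.04 = 0.059450 + 0.04 = 0.099450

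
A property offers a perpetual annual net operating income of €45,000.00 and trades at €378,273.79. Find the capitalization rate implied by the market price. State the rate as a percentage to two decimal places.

P = C/r ⇒ r = C/P = €45,000.00/€378,273.79 = 0.118961

11.90%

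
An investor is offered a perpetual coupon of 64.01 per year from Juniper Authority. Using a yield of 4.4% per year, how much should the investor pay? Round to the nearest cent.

1454.77

Level perpetuity: PV = C / r = 64.01 / 0.044 = 1,454.77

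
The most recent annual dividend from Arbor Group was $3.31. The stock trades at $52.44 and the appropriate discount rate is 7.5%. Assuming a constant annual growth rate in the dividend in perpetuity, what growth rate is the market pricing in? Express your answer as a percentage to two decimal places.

1.12%

P = D₀(1+g)/(r−g) ⇒ P(r−g) = D₀(1+g) ⇒ g(P+D₀) = P·r − D₀
g = (P·r − D₀)/(P + D₀) = ($52.44×0.075 − $3.31) / ($52.44 + $3.31) = 0.011175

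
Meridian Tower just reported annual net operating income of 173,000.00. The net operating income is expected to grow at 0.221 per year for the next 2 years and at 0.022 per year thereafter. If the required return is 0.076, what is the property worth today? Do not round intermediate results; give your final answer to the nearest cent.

4635172.71

D_1 = 211233.00000
D_2 = 257915.49300
Terminal value at year 2: TV = D_2×(1+g_2)/(r−g_2) = 263589.63385/0.054 = 4881289.51567
P_0 = D_1/(1+r)^1 + D_2/(1+r)^2 + TV/(1+r)^2
    = 196313.19703 + 222768.04235 + 4216091.46818 = 4635172.70756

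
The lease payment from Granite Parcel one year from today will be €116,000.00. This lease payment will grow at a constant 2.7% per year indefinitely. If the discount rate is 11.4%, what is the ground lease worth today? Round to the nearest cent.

€1333333.33

Growing perpetuity: P = D₁ / (r − g) = €116,000.0000 / (0.114 − 0.027) = €1,333,333.33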